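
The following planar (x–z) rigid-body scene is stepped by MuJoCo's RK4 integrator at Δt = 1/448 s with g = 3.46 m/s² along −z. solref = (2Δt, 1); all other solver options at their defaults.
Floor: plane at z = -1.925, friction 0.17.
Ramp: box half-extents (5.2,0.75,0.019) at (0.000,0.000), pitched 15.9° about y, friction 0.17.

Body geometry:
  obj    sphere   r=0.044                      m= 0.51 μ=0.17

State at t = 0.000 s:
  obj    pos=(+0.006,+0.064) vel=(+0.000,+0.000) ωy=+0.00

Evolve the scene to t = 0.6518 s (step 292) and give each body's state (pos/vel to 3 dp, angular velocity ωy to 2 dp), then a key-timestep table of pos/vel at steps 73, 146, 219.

State at t = 0.6518 s:
  obj    pos=(+0.144,+0.024) vel=(+0.424,-0.121) ωy=+10.03

Key-timestep trajectory:
   step    t(s)  obj.x    obj.z    obj.vx   obj.vz 
     73  0.1629   +0.015  +0.061  +0.106  -0.030
    146  0.3259   +0.041  +0.054  +0.212  -0.060
    219  0.4888   +0.084  +0.042  +0.318  -0.091


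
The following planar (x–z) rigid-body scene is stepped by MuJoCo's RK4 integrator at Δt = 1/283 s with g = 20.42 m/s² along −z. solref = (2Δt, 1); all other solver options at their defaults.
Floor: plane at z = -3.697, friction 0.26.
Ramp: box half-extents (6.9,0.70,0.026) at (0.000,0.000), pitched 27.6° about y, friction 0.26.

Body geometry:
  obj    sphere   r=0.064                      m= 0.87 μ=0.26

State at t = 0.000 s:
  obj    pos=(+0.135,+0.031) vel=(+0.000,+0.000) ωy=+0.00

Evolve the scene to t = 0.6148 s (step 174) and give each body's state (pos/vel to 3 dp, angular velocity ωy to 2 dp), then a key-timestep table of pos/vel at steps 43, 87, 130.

State at t = 0.6148 s:
  obj    pos=(+1.267,-0.561) vel=(+3.682,-1.925) ωy=+64.90

Key-timestep trajectory:
   step    t(s)  obj.x    obj.z    obj.vx   obj.vz 
     43  0.1519   +0.204  -0.005  +0.910  -0.476
     87  0.3074   +0.418  -0.117  +1.841  -0.963
    130  0.4594   +0.767  -0.299  +2.751  -1.438


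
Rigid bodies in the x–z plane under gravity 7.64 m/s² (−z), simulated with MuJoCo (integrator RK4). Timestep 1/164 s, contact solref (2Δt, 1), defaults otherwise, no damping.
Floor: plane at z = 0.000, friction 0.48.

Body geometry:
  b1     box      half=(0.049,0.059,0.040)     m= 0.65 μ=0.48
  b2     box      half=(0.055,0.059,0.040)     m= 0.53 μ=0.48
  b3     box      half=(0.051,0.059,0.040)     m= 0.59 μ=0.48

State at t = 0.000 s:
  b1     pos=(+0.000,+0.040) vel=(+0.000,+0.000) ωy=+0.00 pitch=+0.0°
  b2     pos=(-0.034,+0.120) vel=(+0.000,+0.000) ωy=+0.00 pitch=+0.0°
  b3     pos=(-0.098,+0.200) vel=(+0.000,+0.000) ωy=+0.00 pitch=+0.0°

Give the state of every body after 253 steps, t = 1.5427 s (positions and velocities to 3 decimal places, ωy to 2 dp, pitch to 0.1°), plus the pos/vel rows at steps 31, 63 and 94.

State at t = 1.5427 s:
  b1     pos=(+0.000,+0.040) vel=(+0.000,+0.000) ωy=+0.00 pitch=+0.0°
  b2     pos=(-0.105,+0.055) vel=(+0.000,+0.000) ωy=+0.00 pitch=-90.0°
  b3     pos=(-0.320,+0.040) vel=(+0.000,+0.000) ωy=+0.00 pitch=+180.0°

Key-timestep trajectory:
   step    t(s)  b1.x    b1.z    b1.vx   b1.vz   b2.x    b2.z    b2.vx   b2.vz   b3.x    b3.z    b3.vx   b3.vz 
     31  0.1890   +0.000  +0.040  +0.001  +0.000   -0.045  +0.123  -0.141  +0.015   -0.129  +0.182  -0.344  -0.262
     63  0.3841   +0.000  +0.040  +0.000  +0.000   -0.095  +0.080  -0.312  -0.757   -0.217  +0.053  -0.674  -0.211
     94  0.5732   +0.000  +0.040  +0.000  +0.000   -0.105  +0.055  +0.000  +0.000   -0.275  +0.064  -0.256  -0.042


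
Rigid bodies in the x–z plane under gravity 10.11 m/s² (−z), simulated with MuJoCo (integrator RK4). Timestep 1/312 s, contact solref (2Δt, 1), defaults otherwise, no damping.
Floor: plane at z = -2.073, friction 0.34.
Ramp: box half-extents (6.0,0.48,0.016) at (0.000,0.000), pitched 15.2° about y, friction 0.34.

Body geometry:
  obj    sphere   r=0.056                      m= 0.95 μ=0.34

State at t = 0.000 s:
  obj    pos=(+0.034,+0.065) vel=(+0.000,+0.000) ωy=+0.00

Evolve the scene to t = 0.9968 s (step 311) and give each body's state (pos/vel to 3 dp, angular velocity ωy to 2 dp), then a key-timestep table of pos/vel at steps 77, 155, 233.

State at t = 0.9968 s:
  obj    pos=(+0.942,-0.181) vel=(+1.821,-0.495) ωy=+33.70

Key-timestep trajectory:
   step    t(s)  obj.x    obj.z    obj.vx   obj.vz 
     77  0.2468   +0.090  +0.050  +0.451  -0.123
    155  0.4968   +0.260  +0.004  +0.908  -0.247
    233  0.7468   +0.544  -0.073  +1.365  -0.371


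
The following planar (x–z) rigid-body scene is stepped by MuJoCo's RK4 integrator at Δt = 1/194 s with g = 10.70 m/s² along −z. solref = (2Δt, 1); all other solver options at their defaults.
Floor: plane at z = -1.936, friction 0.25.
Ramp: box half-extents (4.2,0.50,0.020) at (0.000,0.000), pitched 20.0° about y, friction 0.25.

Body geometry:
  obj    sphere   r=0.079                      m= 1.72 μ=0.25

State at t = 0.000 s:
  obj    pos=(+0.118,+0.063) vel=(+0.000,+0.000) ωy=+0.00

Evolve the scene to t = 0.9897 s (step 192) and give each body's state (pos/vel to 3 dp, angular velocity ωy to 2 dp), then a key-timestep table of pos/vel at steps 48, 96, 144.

State at t = 0.9897 s:
  obj    pos=(+1.321,-0.375) vel=(+2.431,-0.885) ωy=+32.74

Key-timestep trajectory:
   step    t(s)  obj.x    obj.z    obj.vx   obj.vz 
     48  0.2474   +0.193  +0.035  +0.608  -0.221
     96  0.4948   +0.419  -0.047  +1.216  -0.442
    144  0.7423   +0.795  -0.184  +1.823  -0.664


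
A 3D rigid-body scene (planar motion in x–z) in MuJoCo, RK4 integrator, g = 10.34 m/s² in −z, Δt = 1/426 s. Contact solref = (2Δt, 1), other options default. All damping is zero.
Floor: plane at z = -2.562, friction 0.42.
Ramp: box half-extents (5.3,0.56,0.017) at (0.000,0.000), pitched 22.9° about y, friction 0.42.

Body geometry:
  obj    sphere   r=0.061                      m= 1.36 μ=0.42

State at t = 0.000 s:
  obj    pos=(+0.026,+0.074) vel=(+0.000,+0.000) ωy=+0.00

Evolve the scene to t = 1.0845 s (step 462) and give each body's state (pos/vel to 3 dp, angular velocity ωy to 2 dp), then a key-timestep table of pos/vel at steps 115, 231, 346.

State at t = 1.0845 s:
  obj    pos=(+1.583,-0.584) vel=(+2.871,-1.213) ωy=+51.09

Key-timestep trajectory:
   step    t(s)  obj.x    obj.z    obj.vx   obj.vz 
    115  0.2700   +0.122  +0.033  +0.715  -0.302
    231  0.5423   +0.415  -0.091  +1.436  -0.606
    346  0.8122   +0.899  -0.295  +2.150  -0.908


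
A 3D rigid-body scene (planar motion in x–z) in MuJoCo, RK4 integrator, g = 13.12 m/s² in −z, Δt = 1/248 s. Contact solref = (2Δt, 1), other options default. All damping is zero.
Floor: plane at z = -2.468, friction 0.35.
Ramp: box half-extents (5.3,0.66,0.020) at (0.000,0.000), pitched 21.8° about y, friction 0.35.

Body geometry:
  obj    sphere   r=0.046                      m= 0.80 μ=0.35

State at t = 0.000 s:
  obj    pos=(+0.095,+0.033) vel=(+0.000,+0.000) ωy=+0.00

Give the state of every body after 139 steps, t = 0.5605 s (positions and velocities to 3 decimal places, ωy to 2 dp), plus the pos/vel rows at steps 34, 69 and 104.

State at t = 0.5605 s:
  obj    pos=(+0.603,-0.170) vel=(+1.811,-0.724) ωy=+42.40

Key-timestep trajectory:
   step    t(s)  obj.x    obj.z    obj.vx   obj.vz 
     34  0.1371   +0.125  +0.021  +0.443  -0.177
     69  0.2782   +0.220  -0.017  +0.899  -0.360
    104  0.4194   +0.379  -0.081  +1.355  -0.542


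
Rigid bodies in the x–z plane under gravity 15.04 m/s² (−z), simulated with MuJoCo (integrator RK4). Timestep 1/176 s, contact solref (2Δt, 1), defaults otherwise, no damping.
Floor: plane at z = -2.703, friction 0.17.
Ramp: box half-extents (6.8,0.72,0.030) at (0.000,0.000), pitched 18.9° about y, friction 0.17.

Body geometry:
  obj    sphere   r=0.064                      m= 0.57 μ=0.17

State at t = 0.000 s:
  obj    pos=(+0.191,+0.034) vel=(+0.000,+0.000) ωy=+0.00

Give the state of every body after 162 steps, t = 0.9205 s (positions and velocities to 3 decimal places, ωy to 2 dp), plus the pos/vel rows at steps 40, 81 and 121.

State at t = 0.9205 s:
  obj    pos=(+1.586,-0.444) vel=(+3.031,-1.038) ωy=+50.03

Key-timestep trajectory:
   step    t(s)  obj.x    obj.z    obj.vx   obj.vz 
     40  0.2273   +0.276  +0.005  +0.748  -0.256
     81  0.4602   +0.540  -0.085  +1.515  -0.519
    121  0.6875   +0.969  -0.232  +2.264  -0.775


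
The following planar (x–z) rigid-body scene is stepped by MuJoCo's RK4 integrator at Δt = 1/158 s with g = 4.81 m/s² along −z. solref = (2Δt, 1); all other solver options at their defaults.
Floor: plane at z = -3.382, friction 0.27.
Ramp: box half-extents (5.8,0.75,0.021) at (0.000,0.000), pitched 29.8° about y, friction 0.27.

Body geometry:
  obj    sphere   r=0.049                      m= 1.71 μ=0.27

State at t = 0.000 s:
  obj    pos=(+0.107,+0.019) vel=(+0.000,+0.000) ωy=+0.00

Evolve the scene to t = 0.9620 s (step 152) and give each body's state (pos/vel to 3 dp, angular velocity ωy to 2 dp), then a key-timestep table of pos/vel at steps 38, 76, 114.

State at t = 0.9620 s:
  obj    pos=(+0.793,-0.373) vel=(+1.426,-0.816) ωy=+33.51

Key-timestep trajectory:
   step    t(s)  obj.x    obj.z    obj.vx   obj.vz 
     38  0.2405   +0.150  -0.005  +0.356  -0.204
     76  0.4810   +0.279  -0.079  +0.713  -0.408
    114  0.7215   +0.493  -0.202  +1.069  -0.612


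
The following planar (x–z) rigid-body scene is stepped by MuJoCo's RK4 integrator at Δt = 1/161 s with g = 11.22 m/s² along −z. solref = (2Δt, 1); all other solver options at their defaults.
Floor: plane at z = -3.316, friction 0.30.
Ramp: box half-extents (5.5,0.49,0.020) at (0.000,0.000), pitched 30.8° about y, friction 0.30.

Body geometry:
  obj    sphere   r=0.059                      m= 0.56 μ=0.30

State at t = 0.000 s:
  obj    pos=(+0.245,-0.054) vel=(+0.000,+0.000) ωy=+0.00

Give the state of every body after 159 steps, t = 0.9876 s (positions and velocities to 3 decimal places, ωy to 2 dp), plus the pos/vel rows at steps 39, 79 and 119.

State at t = 0.9876 s:
  obj    pos=(+1.964,-1.079) vel=(+3.481,-2.075) ωy=+68.67

Key-timestep trajectory:
   step    t(s)  obj.x    obj.z    obj.vx   obj.vz 
     39  0.2422   +0.348  -0.116  +0.854  -0.509
     79  0.4907   +0.669  -0.307  +1.730  -1.031
    119  0.7391   +1.208  -0.628  +2.606  -1.553


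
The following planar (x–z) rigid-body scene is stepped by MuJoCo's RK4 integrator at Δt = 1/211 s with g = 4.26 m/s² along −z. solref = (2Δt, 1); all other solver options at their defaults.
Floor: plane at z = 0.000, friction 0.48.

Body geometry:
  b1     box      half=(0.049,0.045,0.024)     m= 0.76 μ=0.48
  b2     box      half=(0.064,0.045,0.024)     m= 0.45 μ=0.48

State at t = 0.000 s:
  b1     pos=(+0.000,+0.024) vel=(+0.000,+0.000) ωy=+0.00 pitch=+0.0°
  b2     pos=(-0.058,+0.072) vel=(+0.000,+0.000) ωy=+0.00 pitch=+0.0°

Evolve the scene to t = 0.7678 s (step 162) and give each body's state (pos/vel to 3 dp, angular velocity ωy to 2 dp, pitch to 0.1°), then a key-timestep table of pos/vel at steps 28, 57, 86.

State at t = 0.7678 s:
  b1     pos=(+0.000,+0.024) vel=(+0.000,+0.000) ωy=+0.00 pitch=+0.0°
  b2     pos=(-0.072,+0.060) vel=(+0.000,+0.000) ωy=+0.00 pitch=-40.8°

Key-timestep trajectory:
   step    t(s)  b1.x    b1.z    b1.vx   b1.vz   b2.x    b2.z    b2.vx   b2.vz 
     28  0.1327   +0.000  +0.024  +0.000  +0.000   -0.062  +0.070  -0.058  -0.033
     57  0.2701   +0.000  +0.024  +0.000  +0.000   -0.073  +0.060  -0.069  +0.087
     86  0.4076   +0.000  +0.024  +0.000  +0.000   -0.074  +0.061  +0.076  -0.037


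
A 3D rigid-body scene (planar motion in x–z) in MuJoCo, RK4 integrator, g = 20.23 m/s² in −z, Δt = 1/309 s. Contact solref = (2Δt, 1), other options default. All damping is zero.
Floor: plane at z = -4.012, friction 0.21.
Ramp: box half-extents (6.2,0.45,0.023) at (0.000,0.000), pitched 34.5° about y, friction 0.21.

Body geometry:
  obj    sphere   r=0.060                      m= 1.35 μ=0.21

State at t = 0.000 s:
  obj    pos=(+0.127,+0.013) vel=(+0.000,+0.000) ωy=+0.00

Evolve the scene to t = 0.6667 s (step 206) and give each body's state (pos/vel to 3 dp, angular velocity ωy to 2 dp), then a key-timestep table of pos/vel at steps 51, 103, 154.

State at t = 0.6667 s:
  obj    pos=(+1.626,-1.017) vel=(+4.497,-3.091) ωy=+90.91

Key-timestep trajectory:
   step    t(s)  obj.x    obj.z    obj.vx   obj.vz 
     51  0.1650   +0.219  -0.050  +1.114  -0.765
    103  0.3333   +0.502  -0.244  +2.249  -1.546
    154  0.4984   +0.965  -0.563  +3.362  -2.311


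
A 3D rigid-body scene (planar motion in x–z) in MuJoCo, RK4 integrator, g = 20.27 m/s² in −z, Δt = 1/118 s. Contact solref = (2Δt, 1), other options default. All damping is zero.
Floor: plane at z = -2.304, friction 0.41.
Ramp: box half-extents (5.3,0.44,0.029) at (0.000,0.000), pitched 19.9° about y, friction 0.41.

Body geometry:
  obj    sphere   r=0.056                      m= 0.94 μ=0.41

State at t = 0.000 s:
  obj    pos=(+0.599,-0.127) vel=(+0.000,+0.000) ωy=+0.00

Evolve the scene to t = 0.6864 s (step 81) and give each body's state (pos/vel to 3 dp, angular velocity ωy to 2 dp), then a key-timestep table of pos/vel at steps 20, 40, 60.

State at t = 0.6864 s:
  obj    pos=(+1.691,-0.522) vel=(+3.180,-1.151) ωy=+60.39

Key-timestep trajectory:
   step    t(s)  obj.x    obj.z    obj.vx   obj.vz 
     20  0.1695   +0.666  -0.151  +0.786  -0.284
     40  0.3390   +0.865  -0.223  +1.571  -0.569
     60  0.5085   +1.198  -0.343  +2.356  -0.853


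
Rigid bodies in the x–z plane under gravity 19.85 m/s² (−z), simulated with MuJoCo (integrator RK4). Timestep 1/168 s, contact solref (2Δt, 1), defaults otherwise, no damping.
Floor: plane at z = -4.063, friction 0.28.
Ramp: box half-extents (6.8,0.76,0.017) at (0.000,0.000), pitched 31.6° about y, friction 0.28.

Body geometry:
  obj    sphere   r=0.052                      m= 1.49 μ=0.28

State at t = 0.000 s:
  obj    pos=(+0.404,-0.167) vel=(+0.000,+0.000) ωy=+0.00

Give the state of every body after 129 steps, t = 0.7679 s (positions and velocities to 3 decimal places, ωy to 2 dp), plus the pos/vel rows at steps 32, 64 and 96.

State at t = 0.7679 s:
  obj    pos=(+2.270,-1.315) vel=(+4.859,-2.989) ωy=+109.66

Key-timestep trajectory:
   step    t(s)  obj.x    obj.z    obj.vx   obj.vz 
     32  0.1905   +0.519  -0.238  +1.206  -0.742
     64  0.3810   +0.863  -0.450  +2.411  -1.483
     96  0.5714   +1.437  -0.803  +3.616  -2.225


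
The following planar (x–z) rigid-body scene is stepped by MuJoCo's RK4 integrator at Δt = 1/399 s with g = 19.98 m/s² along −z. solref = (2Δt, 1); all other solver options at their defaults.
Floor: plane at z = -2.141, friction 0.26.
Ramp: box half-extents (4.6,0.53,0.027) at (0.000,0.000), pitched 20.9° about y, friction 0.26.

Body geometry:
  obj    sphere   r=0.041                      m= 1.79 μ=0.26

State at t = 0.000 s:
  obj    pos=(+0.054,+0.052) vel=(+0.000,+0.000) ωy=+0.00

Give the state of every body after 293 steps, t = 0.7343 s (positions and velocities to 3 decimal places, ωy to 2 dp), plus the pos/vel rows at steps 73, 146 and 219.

State at t = 0.7343 s:
  obj    pos=(+1.337,-0.438) vel=(+3.493,-1.334) ωy=+91.18

Key-timestep trajectory:
   step    t(s)  obj.x    obj.z    obj.vx   obj.vz 
     73  0.1830   +0.134  +0.022  +0.870  -0.332
    146  0.3659   +0.373  -0.069  +1.740  -0.665
    219  0.5489   +0.771  -0.221  +2.611  -0.997


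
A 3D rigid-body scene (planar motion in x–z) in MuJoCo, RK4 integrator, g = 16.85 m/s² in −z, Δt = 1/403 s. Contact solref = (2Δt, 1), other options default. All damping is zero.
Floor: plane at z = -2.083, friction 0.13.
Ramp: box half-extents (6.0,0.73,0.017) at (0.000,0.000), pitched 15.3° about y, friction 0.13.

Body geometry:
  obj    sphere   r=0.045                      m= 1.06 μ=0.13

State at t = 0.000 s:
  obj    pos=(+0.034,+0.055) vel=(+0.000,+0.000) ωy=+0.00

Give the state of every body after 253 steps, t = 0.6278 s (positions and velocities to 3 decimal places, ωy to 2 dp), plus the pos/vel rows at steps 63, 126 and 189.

State at t = 0.6278 s:
  obj    pos=(+0.638,-0.110) vel=(+1.923,-0.526) ωy=+44.30

Key-timestep trajectory:
   step    t(s)  obj.x    obj.z    obj.vx   obj.vz 
     63  0.1563   +0.071  +0.045  +0.479  -0.131
    126  0.3127   +0.184  +0.014  +0.958  -0.262
    189  0.4690   +0.371  -0.037  +1.437  -0.393


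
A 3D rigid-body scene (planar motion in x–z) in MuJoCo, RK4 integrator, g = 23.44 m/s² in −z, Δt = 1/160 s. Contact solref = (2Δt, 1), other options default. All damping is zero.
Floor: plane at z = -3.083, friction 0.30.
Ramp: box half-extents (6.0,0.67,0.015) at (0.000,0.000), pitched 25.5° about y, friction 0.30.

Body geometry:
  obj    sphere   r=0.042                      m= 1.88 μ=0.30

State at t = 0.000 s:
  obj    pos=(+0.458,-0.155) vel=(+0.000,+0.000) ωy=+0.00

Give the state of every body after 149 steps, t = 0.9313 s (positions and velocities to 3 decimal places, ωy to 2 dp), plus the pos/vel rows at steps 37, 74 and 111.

State at t = 0.9313 s:
  obj    pos=(+3.279,-1.501) vel=(+6.058,-2.889) ωy=+159.79

Key-timestep trajectory:
   step    t(s)  obj.x    obj.z    obj.vx   obj.vz 
     37  0.2313   +0.632  -0.238  +1.504  -0.718
     74  0.4625   +1.154  -0.487  +3.009  -1.435
    111  0.6938   +2.023  -0.902  +4.513  -2.153


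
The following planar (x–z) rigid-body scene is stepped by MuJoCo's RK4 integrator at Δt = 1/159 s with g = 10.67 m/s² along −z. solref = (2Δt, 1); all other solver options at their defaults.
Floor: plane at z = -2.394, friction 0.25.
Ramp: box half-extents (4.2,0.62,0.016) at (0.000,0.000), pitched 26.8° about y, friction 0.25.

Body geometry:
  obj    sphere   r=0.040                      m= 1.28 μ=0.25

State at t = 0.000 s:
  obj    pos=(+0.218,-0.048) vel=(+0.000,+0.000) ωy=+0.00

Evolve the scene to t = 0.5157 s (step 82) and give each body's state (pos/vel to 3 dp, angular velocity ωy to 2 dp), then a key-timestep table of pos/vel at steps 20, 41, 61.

State at t = 0.5157 s:
  obj    pos=(+0.626,-0.254) vel=(+1.582,-0.799) ωy=+44.28

Key-timestep trajectory:
   step    t(s)  obj.x    obj.z    obj.vx   obj.vz 
     20  0.1258   +0.243  -0.060  +0.386  -0.195
     41  0.2579   +0.320  -0.099  +0.791  -0.400
     61  0.3836   +0.444  -0.162  +1.177  -0.594


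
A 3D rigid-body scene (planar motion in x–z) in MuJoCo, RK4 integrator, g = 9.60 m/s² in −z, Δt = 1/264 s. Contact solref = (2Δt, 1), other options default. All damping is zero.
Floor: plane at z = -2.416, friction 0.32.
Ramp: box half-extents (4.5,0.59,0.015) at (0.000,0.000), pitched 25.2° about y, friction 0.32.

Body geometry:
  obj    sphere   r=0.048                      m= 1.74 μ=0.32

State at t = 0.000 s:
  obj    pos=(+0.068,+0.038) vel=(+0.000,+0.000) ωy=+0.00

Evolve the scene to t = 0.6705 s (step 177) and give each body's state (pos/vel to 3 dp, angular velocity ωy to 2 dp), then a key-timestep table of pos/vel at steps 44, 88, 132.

State at t = 0.6705 s:
  obj    pos=(+0.662,-0.242) vel=(+1.771,-0.833) ωy=+40.77

Key-timestep trajectory:
   step    t(s)  obj.x    obj.z    obj.vx   obj.vz 
     44  0.1667   +0.105  +0.020  +0.440  -0.207
     88  0.3333   +0.215  -0.031  +0.881  -0.414
    132  0.5000   +0.398  -0.118  +1.321  -0.622


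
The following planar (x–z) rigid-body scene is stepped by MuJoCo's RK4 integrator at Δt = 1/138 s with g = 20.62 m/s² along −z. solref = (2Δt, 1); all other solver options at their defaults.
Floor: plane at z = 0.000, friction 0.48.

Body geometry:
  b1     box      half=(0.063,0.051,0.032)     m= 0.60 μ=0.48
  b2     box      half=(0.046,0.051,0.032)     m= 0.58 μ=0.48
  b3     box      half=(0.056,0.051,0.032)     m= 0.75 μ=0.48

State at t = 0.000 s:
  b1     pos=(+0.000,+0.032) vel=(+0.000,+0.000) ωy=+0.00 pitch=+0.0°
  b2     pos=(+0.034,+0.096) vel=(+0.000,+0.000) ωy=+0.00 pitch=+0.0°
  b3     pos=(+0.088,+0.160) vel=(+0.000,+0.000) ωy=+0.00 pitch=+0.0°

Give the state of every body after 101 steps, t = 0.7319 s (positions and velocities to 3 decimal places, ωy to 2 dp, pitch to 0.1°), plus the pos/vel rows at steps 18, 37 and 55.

State at t = 0.7319 s:
  b1     pos=(+0.000,+0.032) vel=(+0.000,+0.000) ωy=+0.00 pitch=+0.0°
  b2     pos=(+0.032,+0.096) vel=(+0.000,+0.000) ωy=+0.00 pitch=+0.0°
  b3     pos=(+0.114,+0.056) vel=(+0.000,+0.000) ωy=+0.00 pitch=+90.0°

Key-timestep trajectory:
   step    t(s)  b1.x    b1.z    b1.vx   b1.vz   b2.x    b2.z    b2.vx   b2.vz   b3.x    b3.z    b3.vx   b3.vz 
     18  0.1304   +0.000  +0.032  +0.000  +0.000   +0.034  +0.096  -0.002  +0.001   +0.109  +0.144  +0.321  -0.510
     37  0.2681   +0.000  +0.032  +0.000  +0.000   +0.034  +0.096  +0.000  +0.000   +0.138  +0.063  +0.008  +0.080
     55  0.3986   +0.000  +0.032  +0.000  +0.000   +0.034  +0.096  +0.000  +0.000   +0.121  +0.059  -0.342  -0.162


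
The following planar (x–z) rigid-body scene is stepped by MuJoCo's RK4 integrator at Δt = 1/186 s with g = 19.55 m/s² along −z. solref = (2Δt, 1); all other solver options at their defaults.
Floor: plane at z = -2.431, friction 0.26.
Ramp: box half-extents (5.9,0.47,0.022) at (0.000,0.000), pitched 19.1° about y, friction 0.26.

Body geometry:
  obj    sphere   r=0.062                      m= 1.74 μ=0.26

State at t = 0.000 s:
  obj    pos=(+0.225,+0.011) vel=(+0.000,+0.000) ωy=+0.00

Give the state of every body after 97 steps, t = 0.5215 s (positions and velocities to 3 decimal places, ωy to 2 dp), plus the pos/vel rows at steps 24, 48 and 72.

State at t = 0.5215 s:
  obj    pos=(+0.812,-0.192) vel=(+2.252,-0.780) ωy=+38.42

Key-timestep trajectory:
   step    t(s)  obj.x    obj.z    obj.vx   obj.vz 
     24  0.1290   +0.261  -0.001  +0.557  -0.193
     48  0.2581   +0.369  -0.039  +1.114  -0.386
     72  0.3871   +0.549  -0.101  +1.672  -0.579


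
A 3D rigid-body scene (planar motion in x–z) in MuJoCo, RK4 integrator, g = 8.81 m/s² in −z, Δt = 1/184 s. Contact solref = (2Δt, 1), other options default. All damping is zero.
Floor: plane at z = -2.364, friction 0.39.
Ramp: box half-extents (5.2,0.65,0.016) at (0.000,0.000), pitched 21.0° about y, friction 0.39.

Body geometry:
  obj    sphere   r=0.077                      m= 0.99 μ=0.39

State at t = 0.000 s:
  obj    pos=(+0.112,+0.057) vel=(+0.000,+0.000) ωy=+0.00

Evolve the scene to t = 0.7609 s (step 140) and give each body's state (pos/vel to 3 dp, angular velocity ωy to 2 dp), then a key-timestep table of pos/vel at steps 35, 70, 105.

State at t = 0.7609 s:
  obj    pos=(+0.721,-0.177) vel=(+1.602,-0.615) ωy=+22.28

Key-timestep trajectory:
   step    t(s)  obj.x    obj.z    obj.vx   obj.vz 
     35  0.1902   +0.150  +0.042  +0.401  -0.154
     70  0.3804   +0.264  -0.002  +0.801  -0.307
    105  0.5707   +0.455  -0.075  +1.202  -0.461


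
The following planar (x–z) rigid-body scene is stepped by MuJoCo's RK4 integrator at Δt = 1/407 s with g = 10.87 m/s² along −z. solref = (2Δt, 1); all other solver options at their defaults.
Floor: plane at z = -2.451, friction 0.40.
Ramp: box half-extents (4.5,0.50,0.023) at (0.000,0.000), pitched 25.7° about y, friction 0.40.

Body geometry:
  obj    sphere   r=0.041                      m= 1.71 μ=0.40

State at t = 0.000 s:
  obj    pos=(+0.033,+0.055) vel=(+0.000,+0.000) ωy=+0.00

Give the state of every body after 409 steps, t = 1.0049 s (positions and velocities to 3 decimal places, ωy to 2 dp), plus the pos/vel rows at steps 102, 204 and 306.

State at t = 1.0049 s:
  obj    pos=(+1.565,-0.682) vel=(+3.049,-1.467) ωy=+82.52

Key-timestep trajectory:
   step    t(s)  obj.x    obj.z    obj.vx   obj.vz 
    102  0.2506   +0.128  +0.009  +0.760  -0.366
    204  0.5012   +0.414  -0.128  +1.521  -0.732
    306  0.7518   +0.891  -0.358  +2.281  -1.098


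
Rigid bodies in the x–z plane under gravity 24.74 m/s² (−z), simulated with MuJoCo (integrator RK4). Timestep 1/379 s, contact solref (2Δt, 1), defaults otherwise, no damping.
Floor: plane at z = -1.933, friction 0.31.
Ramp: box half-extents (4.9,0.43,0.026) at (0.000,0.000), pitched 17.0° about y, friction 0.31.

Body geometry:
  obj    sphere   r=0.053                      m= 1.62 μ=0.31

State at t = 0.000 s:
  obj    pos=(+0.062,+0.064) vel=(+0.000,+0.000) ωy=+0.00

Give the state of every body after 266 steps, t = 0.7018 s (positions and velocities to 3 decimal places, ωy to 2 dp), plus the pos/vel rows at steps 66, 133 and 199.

State at t = 0.7018 s:
  obj    pos=(+1.279,-0.308) vel=(+3.468,-1.060) ωy=+68.41

Key-timestep trajectory:
   step    t(s)  obj.x    obj.z    obj.vx   obj.vz 
     66  0.1741   +0.137  +0.041  +0.860  -0.263
    133  0.3509   +0.366  -0.029  +1.734  -0.530
    199  0.5251   +0.743  -0.145  +2.594  -0.793


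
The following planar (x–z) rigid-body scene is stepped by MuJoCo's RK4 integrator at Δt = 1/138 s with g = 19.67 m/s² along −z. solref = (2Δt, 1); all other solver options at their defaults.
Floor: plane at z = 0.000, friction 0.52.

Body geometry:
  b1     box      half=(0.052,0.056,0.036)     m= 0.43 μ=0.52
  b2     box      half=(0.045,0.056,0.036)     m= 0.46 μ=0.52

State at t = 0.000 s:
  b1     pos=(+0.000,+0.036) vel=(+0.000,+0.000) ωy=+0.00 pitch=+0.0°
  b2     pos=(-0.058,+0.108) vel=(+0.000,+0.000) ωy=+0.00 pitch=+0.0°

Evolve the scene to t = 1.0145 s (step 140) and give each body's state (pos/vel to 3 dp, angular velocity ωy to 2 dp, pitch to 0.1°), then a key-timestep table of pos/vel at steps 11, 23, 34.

State at t = 1.0145 s:
  b1     pos=(+0.000,+0.036) vel=(+0.000,+0.000) ωy=+0.00 pitch=+0.0°
  b2     pos=(-0.102,+0.045) vel=(+0.000,+0.000) ωy=+0.00 pitch=-90.0°

Key-timestep trajectory:
   step    t(s)  b1.x    b1.z    b1.vx   b1.vz   b2.x    b2.z    b2.vx   b2.vz 
     11  0.0797   +0.000  +0.036  +0.001  +0.002   -0.064  +0.106  -0.176  -0.055
     23  0.1667   +0.000  +0.036  +0.000  +0.000   -0.091  +0.077  -0.376  -0.898
     34  0.2464   +0.000  +0.036  +0.000  +0.000   -0.102  +0.043  +0.028  +0.095


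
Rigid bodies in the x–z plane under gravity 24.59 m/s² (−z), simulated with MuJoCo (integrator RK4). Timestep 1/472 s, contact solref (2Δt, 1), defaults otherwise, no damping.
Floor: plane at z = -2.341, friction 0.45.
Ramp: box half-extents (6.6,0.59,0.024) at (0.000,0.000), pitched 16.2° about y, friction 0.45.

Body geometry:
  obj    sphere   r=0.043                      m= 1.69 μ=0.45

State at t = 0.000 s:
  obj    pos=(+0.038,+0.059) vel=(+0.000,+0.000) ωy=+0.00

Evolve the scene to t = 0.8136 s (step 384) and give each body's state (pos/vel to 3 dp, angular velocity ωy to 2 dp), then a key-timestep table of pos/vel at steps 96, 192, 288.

State at t = 0.8136 s:
  obj    pos=(+1.595,-0.394) vel=(+3.828,-1.112) ωy=+92.71

Key-timestep trajectory:
   step    t(s)  obj.x    obj.z    obj.vx   obj.vz 
     96  0.2034   +0.135  +0.030  +0.957  -0.278
    192  0.4068   +0.427  -0.054  +1.914  -0.556
    288  0.6102   +0.914  -0.196  +2.871  -0.834


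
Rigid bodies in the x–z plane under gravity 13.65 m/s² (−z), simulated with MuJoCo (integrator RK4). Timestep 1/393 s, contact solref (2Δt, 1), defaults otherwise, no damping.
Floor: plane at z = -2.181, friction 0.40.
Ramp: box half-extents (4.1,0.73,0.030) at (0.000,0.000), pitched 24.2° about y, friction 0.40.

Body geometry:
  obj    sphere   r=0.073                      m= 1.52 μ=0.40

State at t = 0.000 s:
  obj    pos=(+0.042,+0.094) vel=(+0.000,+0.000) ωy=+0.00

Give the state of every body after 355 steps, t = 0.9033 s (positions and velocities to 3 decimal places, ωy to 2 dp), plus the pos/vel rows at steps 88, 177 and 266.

State at t = 0.9033 s:
  obj    pos=(+1.529,-0.574) vel=(+3.293,-1.480) ωy=+49.45

Key-timestep trajectory:
   step    t(s)  obj.x    obj.z    obj.vx   obj.vz 
     88  0.2239   +0.133  +0.053  +0.816  -0.367
    177  0.4504   +0.412  -0.072  +1.642  -0.738
    266  0.6768   +0.877  -0.281  +2.468  -1.109


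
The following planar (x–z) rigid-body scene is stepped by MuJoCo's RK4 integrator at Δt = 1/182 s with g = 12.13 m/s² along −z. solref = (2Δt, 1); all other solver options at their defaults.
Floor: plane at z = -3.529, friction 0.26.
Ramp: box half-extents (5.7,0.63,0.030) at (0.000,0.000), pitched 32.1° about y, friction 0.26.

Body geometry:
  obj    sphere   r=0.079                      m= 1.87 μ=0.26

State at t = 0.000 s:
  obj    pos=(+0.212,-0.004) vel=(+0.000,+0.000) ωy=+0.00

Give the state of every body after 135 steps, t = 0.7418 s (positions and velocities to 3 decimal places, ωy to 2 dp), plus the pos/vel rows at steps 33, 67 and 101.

State at t = 0.7418 s:
  obj    pos=(+1.285,-0.678) vel=(+2.893,-1.815) ωy=+43.21

Key-timestep trajectory:
   step    t(s)  obj.x    obj.z    obj.vx   obj.vz 
     33  0.1813   +0.276  -0.045  +0.708  -0.444
     67  0.3681   +0.476  -0.170  +1.436  -0.901
    101  0.5549   +0.813  -0.381  +2.165  -1.358


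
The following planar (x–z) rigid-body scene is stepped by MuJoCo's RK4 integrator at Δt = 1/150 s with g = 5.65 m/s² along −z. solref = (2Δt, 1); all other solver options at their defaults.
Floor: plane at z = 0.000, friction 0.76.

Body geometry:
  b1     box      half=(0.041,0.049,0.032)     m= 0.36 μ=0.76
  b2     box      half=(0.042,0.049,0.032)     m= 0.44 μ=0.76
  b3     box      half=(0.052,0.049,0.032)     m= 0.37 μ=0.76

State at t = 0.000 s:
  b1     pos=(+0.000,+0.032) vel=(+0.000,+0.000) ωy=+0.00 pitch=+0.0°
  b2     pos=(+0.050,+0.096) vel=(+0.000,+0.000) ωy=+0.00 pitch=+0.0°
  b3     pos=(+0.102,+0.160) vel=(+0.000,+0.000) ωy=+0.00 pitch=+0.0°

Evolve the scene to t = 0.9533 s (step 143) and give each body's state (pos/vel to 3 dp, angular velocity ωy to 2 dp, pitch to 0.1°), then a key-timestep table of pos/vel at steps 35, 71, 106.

State at t = 0.9533 s:
  b1     pos=(+0.000,+0.032) vel=(+0.000,+0.000) ωy=+0.00 pitch=+0.0°
  b2     pos=(+0.088,+0.042) vel=(+0.000,+0.000) ωy=+0.00 pitch=+90.0°
  b3     pos=(+0.207,+0.052) vel=(+0.000,+0.001) ωy=+0.00 pitch=+90.0°

Key-timestep trajectory:
   step    t(s)  b1.x    b1.z    b1.vx   b1.vz   b2.x    b2.z    b2.vx   b2.vz   b3.x    b3.z    b3.vx   b3.vz 
     35  0.2333   +0.000  +0.032  +0.000  +0.000   +0.071  +0.078  +0.167  -0.290   +0.156  +0.089  +0.349  -0.810
     71  0.4733   +0.000  +0.032  +0.000  +0.000   +0.100  +0.049  -0.040  -0.017   +0.215  +0.056  +0.089  +0.049
    106  0.7067   +0.000  +0.032  +0.000  +0.000   +0.088  +0.042  -0.033  -0.013   +0.204  +0.053  -0.045  +0.050


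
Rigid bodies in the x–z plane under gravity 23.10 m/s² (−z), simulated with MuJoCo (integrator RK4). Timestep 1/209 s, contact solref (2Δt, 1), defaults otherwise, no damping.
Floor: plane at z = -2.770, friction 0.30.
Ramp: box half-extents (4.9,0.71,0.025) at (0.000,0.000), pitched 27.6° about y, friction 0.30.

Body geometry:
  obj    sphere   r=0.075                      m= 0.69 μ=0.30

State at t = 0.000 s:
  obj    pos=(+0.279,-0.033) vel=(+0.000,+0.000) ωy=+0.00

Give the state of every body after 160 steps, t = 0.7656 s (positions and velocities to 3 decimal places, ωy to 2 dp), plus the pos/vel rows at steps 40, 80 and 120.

State at t = 0.7656 s:
  obj    pos=(+2.264,-1.071) vel=(+5.186,-2.711) ωy=+78.01

Key-timestep trajectory:
   step    t(s)  obj.x    obj.z    obj.vx   obj.vz 
     40  0.1914   +0.403  -0.098  +1.297  -0.678
     80  0.3828   +0.775  -0.293  +2.593  -1.356
    120  0.5742   +1.396  -0.617  +3.890  -2.034


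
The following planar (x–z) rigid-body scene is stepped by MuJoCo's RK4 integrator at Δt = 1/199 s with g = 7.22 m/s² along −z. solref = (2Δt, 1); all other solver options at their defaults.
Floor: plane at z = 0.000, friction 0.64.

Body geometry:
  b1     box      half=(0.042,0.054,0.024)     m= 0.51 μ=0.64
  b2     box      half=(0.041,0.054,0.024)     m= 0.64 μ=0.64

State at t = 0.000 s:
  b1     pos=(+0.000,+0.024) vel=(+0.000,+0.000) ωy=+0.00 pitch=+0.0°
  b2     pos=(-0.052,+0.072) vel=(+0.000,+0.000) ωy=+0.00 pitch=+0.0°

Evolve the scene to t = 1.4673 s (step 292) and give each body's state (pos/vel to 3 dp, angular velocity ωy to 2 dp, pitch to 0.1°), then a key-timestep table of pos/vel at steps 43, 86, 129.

State at t = 1.4673 s:
  b1     pos=(+0.000,+0.024) vel=(+0.000,+0.000) ωy=+0.00 pitch=+0.0°
  b2     pos=(-0.092,+0.041) vel=(+0.000,+0.000) ωy=+0.00 pitch=-90.0°

Key-timestep trajectory:
   step    t(s)  b1.x    b1.z    b1.vx   b1.vz   b2.x    b2.z    b2.vx   b2.vz 
     43  0.2161   +0.000  +0.024  +0.000  +0.000   -0.079  +0.045  -0.292  -0.020
     86  0.4322   +0.000  +0.024  +0.000  +0.000   -0.105  +0.046  +0.040  -0.010
    129  0.6482   +0.000  +0.024  +0.000  +0.000   -0.089  +0.042  -0.085  -0.042


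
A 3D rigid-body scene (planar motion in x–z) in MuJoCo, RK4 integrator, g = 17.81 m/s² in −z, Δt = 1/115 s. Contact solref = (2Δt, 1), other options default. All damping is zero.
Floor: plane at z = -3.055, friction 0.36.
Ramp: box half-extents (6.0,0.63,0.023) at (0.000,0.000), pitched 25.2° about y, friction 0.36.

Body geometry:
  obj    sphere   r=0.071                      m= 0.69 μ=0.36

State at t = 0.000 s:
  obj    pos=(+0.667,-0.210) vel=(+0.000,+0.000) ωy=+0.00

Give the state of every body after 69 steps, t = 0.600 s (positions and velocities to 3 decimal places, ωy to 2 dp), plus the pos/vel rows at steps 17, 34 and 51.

State at t = 0.600 s:
  obj    pos=(+1.549,-0.625) vel=(+2.941,-1.384) ωy=+45.76

Key-timestep trajectory:
   step    t(s)  obj.x    obj.z    obj.vx   obj.vz 
     17  0.1478   +0.721  -0.235  +0.725  -0.341
     34  0.2957   +0.881  -0.311  +1.449  -0.682
     51  0.4435   +1.149  -0.437  +2.174  -1.023


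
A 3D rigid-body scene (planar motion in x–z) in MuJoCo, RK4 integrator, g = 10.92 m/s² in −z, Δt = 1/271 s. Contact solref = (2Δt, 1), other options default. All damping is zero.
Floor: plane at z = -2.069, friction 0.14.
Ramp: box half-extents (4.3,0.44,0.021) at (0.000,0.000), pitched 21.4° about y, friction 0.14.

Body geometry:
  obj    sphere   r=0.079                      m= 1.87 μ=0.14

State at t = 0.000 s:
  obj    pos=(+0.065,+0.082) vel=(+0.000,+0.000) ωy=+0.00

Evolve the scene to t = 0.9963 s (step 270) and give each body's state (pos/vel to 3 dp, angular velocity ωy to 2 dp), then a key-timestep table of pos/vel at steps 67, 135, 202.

State at t = 0.9963 s:
  obj    pos=(+1.380,-0.434) vel=(+2.640,-1.035) ωy=+35.89

Key-timestep trajectory:
   step    t(s)  obj.x    obj.z    obj.vx   obj.vz 
     67  0.2472   +0.146  +0.050  +0.655  -0.257
    135  0.4982   +0.394  -0.047  +1.320  -0.517
    202  0.7454   +0.801  -0.207  +1.975  -0.774


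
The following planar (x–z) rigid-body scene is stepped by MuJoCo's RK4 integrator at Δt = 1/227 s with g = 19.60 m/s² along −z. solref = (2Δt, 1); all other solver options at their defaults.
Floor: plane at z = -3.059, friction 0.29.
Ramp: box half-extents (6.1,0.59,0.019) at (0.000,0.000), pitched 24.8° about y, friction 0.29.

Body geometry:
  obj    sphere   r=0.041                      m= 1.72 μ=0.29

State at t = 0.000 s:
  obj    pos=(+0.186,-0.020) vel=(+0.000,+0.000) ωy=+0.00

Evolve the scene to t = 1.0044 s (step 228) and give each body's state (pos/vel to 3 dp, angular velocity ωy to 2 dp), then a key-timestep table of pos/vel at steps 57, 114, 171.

State at t = 1.0044 s:
  obj    pos=(+2.875,-1.262) vel=(+5.354,-2.474) ωy=+143.84

Key-timestep trajectory:
   step    t(s)  obj.x    obj.z    obj.vx   obj.vz 
     57  0.2511   +0.354  -0.098  +1.339  -0.619
    114  0.5022   +0.858  -0.331  +2.677  -1.237
    171  0.7533   +1.699  -0.719  +4.016  -1.856


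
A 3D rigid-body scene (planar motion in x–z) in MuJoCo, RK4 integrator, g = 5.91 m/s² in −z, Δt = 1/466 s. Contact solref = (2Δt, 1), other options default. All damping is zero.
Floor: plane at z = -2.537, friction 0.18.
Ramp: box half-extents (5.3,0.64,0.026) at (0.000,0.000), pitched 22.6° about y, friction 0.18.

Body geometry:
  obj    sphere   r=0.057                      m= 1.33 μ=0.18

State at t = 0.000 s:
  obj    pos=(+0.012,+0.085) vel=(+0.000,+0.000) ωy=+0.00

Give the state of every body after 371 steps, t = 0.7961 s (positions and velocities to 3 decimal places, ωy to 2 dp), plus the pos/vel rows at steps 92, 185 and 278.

State at t = 0.7961 s:
  obj    pos=(+0.487,-0.113) vel=(+1.192,-0.496) ωy=+22.66

Key-timestep trajectory:
   step    t(s)  obj.x    obj.z    obj.vx   obj.vz 
     92  0.1974   +0.041  +0.073  +0.296  -0.123
    185  0.3970   +0.130  +0.036  +0.595  -0.248
    278  0.5966   +0.279  -0.026  +0.894  -0.372


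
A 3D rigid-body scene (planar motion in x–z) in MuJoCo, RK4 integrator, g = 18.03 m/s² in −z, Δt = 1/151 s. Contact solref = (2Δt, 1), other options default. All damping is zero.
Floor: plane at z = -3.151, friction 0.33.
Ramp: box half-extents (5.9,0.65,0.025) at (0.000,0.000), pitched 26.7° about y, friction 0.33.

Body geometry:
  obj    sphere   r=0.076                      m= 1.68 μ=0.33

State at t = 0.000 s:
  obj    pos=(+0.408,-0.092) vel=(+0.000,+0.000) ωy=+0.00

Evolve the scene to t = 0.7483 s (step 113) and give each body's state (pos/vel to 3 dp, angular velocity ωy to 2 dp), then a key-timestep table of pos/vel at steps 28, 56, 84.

State at t = 0.7483 s:
  obj    pos=(+1.856,-0.820) vel=(+3.869,-1.946) ωy=+56.96

Key-timestep trajectory:
   step    t(s)  obj.x    obj.z    obj.vx   obj.vz 
     28  0.1854   +0.497  -0.137  +0.959  -0.482
     56  0.3709   +0.764  -0.271  +1.917  -0.964
     84  0.5563   +1.208  -0.495  +2.876  -1.446


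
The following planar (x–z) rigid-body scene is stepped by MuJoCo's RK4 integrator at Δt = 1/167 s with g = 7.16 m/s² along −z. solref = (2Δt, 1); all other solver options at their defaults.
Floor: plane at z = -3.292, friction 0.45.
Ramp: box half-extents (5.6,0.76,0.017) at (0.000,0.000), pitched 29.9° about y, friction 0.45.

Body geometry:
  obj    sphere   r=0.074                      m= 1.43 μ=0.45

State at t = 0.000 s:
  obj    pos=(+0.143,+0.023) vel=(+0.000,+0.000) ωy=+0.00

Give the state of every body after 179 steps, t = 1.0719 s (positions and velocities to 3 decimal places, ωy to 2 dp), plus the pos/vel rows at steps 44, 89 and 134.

State at t = 1.0719 s:
  obj    pos=(+1.413,-0.707) vel=(+2.369,-1.362) ωy=+36.92

Key-timestep trajectory:
   step    t(s)  obj.x    obj.z    obj.vx   obj.vz 
     44  0.2635   +0.220  -0.021  +0.582  -0.335
     89  0.5329   +0.457  -0.158  +1.178  -0.677
    134  0.8024   +0.855  -0.386  +1.773  -1.020


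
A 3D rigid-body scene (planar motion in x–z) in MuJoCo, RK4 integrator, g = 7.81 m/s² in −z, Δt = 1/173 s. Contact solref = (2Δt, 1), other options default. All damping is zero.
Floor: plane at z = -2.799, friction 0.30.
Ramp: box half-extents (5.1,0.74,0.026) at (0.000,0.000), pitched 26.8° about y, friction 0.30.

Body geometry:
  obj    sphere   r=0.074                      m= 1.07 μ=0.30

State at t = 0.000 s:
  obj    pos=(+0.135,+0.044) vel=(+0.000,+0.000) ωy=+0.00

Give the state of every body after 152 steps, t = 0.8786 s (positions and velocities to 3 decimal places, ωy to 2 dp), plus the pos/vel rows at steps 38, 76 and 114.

State at t = 0.8786 s:
  obj    pos=(+1.002,-0.394) vel=(+1.973,-0.996) ωy=+29.86

Key-timestep trajectory:
   step    t(s)  obj.x    obj.z    obj.vx   obj.vz 
     38  0.2197   +0.189  +0.016  +0.493  -0.249
     76  0.4393   +0.352  -0.066  +0.986  -0.498
    114  0.6590   +0.623  -0.202  +1.480  -0.747


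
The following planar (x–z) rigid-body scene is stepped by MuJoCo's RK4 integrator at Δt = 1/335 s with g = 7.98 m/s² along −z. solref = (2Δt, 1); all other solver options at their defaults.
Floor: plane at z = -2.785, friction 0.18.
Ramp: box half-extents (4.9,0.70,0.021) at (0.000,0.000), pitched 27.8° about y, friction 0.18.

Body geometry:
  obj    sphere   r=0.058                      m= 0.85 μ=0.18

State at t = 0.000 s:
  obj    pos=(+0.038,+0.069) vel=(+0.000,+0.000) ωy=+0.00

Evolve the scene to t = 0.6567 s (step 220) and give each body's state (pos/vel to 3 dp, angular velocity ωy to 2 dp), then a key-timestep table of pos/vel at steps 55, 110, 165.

State at t = 0.6567 s:
  obj    pos=(+0.545,-0.198) vel=(+1.544,-0.814) ωy=+30.09

Key-timestep trajectory:
   step    t(s)  obj.x    obj.z    obj.vx   obj.vz 
     55  0.1642   +0.070  +0.052  +0.386  -0.204
    110  0.3284   +0.165  +0.002  +0.772  -0.407
    165  0.4925   +0.323  -0.081  +1.158  -0.611
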